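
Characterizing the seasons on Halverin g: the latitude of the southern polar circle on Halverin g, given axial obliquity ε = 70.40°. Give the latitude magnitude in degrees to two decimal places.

19.60°

The polar circle is the lowest latitude that experiences at least one full rotation of continuous darkness at the northern-summer solstice; it lies at |φ| = 90° − ε = 90° − 70.40° = 19.60°.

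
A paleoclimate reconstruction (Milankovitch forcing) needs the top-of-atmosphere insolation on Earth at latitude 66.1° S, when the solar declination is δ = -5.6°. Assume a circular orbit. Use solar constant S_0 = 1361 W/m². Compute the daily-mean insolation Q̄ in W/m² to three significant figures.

Q̄ ≈ 240 W/m²

cos h₀ = −tan(-66.1°) tan(-5.600°) = -0.2213, h₀ = 1.7939 rad.
Bracket: h₀ sin ϕ sin δ + cos ϕ cos δ sin h₀ = 1.7939×-0.91425×-0.09758 + 0.40514×0.99523×0.97521 = 0.160038 + 0.393212 = 0.553250.
Q̄ = (S_0/π) × [bracket] = (1361/π) × 0.553250 = 239.7 W/m².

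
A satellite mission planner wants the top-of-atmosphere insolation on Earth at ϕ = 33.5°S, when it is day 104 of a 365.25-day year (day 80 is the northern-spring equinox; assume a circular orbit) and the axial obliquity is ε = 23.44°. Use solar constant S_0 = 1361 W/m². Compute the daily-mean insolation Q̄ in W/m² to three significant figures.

Q̄ ≈ 299 W/m²

Solar longitude: L_s = 360° × (104 − 80)/365.25 = 23.655°.
sin δ = sin 23.44° × sin 23.655° = 0.15960, so δ = +9.184°.
cos h₀ = −tan(-33.5°) tan(+9.184°) = 0.1070, h₀ = 1.4636 rad.
Bracket: h₀ sin ϕ sin δ + cos ϕ cos δ sin h₀ = 1.4636×-0.55194×0.15960 + 0.83389×0.98718×0.99426 = -0.128928 + 0.818474 = 0.689546.
Q̄ = (S_0/π) × [bracket] = (1361/π) × 0.689546 = 298.7 W/m².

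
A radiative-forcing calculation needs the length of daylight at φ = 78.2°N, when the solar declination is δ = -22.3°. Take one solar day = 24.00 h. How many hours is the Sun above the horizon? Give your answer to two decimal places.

0.00 h

cos H₀ = −tan φ · tan δ = 1.9632 ≥ 1, so the Sun never rises (polar night) and H₀ = 0.
Daylight = 2H₀/(2π) × 24.00 h = (0.0000/π) × 24.00 = 0.00 h.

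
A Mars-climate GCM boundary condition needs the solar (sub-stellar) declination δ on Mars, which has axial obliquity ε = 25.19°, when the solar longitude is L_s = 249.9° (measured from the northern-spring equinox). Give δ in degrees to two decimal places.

δ = -23.56°

sin δ = sin ε · sin L_s = sin 25.19° × sin 249.9° = -0.399699.
δ = arcsin(-0.399699) = -23.56°.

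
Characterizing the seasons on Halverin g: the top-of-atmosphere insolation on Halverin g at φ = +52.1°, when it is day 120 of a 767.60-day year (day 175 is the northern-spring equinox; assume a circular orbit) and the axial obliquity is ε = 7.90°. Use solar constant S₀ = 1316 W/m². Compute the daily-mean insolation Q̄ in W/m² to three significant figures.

Q̄ ≈ 227 W/m²

Solar longitude: λ_s = 360° × (120 − 175)/767.60 = -25.795°, i.e. -25.795° + 360° = 334.205°.
sin δ = sin 7.90° × sin 334.205° = -0.05981, so δ = -3.429°.
cos H₀ = −tan(+52.1°) tan(-3.429°) = 0.0770, H₀ = 1.4938 rad.
Bracket: H₀ sin φ sin δ + cos φ cos δ sin H₀ = 1.4938×0.78908×-0.05981 + 0.61429×0.99821×0.99703 = -0.070500 + 0.611369 = 0.540869.
Q̄ = (S₀/π) × [bracket] = (1316/π) × 0.540869 = 226.6 W/m².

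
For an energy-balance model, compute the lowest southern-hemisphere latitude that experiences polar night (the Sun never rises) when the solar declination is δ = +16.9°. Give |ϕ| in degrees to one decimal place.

Polar night requires cos h₀ = −tan ϕ tan δ ≥ 1, i.e. tan ϕ tan δ ≤ −1.
The boundary is |tan ϕ| · |tan δ| = 1, so |ϕ| = 90° − |δ| = 90° − 16.9° = 73.1° in the southern hemisphere.

|ϕ| = 73.1°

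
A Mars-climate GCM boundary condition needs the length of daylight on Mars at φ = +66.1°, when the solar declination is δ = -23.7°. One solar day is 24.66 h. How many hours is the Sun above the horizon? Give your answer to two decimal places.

1.08 h

cos H₀ = −tan φ · tan δ = −tan(+66.1°) × tan(-23.700°) = 0.9906, so H₀ = 0.1373 rad = 7.87°.
Daylight = 2H₀/(2π) × 24.66 h = (0.1373/π) × 24.66 = 1.08 h.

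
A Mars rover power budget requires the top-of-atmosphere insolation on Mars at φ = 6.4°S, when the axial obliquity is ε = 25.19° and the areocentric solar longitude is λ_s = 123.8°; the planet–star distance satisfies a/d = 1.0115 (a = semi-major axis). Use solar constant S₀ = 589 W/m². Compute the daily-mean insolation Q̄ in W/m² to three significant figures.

sin δ = sin 25.19° × sin 123.8° = 0.35368, so δ = +20.713°.
cos H₀ = −tan(-6.4°) tan(+20.713°) = 0.0424, H₀ = 1.5284 rad.
Bracket: H₀ sin φ sin δ + cos φ cos δ sin H₀ = 1.5284×-0.11147×0.35368 + 0.99377×0.93536×0.99910 = -0.060257 + 0.928696 = 0.868439.
Inverse-square distance factor (a/d)² = 1.0115² = 1.023132.
Q̄ = (S₀/π) × 1.023132 × [bracket] = (589/π) × 1.023132 × 0.868439 = 166.6 W/m².

Q̄ ≈ 167 W/m²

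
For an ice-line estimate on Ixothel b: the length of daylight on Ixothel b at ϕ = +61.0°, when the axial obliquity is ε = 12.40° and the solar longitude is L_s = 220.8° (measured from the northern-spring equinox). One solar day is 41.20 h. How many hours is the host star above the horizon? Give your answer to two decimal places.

17.21 h

Solar declination: sin δ = sin ε · sin L_s = sin 12.40° × sin 220.8° = -0.14031, so δ = -8.066°.
cos h₀ = −tan ϕ · tan δ = −tan(+61.0°) × tan(-8.066°) = 0.2557, so h₀ = 1.3123 rad = 75.19°.
Daylight = 2h₀/(2π) × 41.20 h = (1.3123/π) × 41.20 = 17.21 h.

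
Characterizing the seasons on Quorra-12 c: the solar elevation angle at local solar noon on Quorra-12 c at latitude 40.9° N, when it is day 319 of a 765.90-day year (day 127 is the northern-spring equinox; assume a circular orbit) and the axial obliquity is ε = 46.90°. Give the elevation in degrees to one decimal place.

84.0°

Solar longitude: λ_s = 360° × (319 − 127)/765.90 = 90.247°.
sin δ = sin 46.90° × sin 90.247° = 0.73016, so δ = +46.899°.
At local noon the hour angle is zero, so the zenith angle equals |φ − δ| = |+40.9° − (+46.899°)| = 5.999°.
Elevation = 90° − 5.999° = 84.0°.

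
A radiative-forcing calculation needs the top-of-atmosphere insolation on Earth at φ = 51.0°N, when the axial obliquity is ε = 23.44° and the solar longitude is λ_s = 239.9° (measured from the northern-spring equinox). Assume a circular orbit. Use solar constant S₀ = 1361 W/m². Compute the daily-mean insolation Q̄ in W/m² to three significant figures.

Q̄ ≈ 101 W/m²

Solar declination: sin δ = sin ε · sin λ_s = sin 23.44° × sin 239.9° = -0.34415, so δ = -20.130°.
cos H₀ = −tan(+51.0°) tan(-20.130°) = 0.4526, H₀ = 1.1011 rad.
Bracket: H₀ sin φ sin δ + cos φ cos δ sin H₀ = 1.1011×0.77715×-0.34415 + 0.62932×0.93892×0.89170 = -0.294496 + 0.526889 = 0.232393.
Q̄ = (S₀/π) × [bracket] = (1361/π) × 0.232393 = 100.7 W/m².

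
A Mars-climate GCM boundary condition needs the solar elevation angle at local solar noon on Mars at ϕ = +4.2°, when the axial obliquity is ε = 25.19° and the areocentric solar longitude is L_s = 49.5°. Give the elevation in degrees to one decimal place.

75.3°

sin δ = sin 25.19° × sin 49.5° = 0.32365, so δ = +18.884°.
At local noon the hour angle is zero, so the zenith angle equals |ϕ − δ| = |+4.2° − (+18.884°)| = 14.684°.
Elevation = 90° − 14.684° = 75.3°.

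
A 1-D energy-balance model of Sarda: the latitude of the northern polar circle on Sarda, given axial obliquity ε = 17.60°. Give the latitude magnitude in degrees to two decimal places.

The polar circle is the lowest latitude that experiences at least one full rotation of continuous daylight at the northern-summer solstice; it lies at |φ| = 90° − ε = 90° − 17.60° = 72.40°.

72.40°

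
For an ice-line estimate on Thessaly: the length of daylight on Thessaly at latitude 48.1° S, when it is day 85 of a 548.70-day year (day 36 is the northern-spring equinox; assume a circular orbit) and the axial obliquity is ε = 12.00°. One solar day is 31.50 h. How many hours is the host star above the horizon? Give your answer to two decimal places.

Solar longitude: L_s = 360° × (85 − 36)/548.70 = 32.149°.
sin δ = sin 12.00° × sin 32.149° = 0.11063, so δ = +6.352°.
cos h₀ = −tan ϕ · tan δ = −tan(-48.1°) × tan(+6.352°) = 0.1241, so h₀ = 1.4464 rad = 82.87°.
Daylight = 2h₀/(2π) × 31.50 h = (1.4464/π) × 31.50 = 14.50 h.

14.50 h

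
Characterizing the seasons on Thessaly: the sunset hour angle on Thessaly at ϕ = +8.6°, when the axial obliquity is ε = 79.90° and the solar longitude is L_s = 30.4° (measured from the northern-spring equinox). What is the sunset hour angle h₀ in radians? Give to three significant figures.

Solar declination: sin δ = sin ε · sin L_s = sin 79.90° × sin 30.4° = 0.49819, so δ = +29.880°.
cos h₀ = −tan ϕ · tan δ = −tan(+8.6°) × tan(+29.880°) = -0.0869, so h₀ = 1.6578 rad = 94.99°.

h₀ = 1.66 rad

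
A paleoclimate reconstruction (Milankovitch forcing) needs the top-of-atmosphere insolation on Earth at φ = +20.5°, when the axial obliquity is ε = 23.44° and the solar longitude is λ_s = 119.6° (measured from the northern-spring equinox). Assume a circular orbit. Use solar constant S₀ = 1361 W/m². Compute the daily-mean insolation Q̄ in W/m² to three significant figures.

Q̄ ≈ 467 W/m²

Solar declination: sin δ = sin ε · sin λ_s = sin 23.44° × sin 119.6° = 0.34588, so δ = +20.235°.
cos H₀ = −tan(+20.5°) tan(+20.235°) = -0.1378, H₀ = 1.7091 rad.
Bracket: H₀ sin φ sin δ + cos φ cos δ sin H₀ = 1.7091×0.35021×0.34588 + 0.93667×0.93828×0.99046 = 0.207024 + 0.870474 = 1.077498.
Q̄ = (S₀/π) × [bracket] = (1361/π) × 1.077498 = 466.8 W/m².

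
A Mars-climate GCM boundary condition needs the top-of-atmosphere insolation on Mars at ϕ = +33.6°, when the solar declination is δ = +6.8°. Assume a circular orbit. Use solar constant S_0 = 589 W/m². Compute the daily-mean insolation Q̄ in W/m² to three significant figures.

Q̄ ≈ 175 W/m²

cos h₀ = −tan(+33.6°) tan(+6.800°) = -0.0792, h₀ = 1.6501 rad.
Bracket: h₀ sin ϕ sin δ + cos ϕ cos δ sin h₀ = 1.6501×0.55339×0.11840 + 0.83292×0.99297×0.99686 = 0.108117 + 0.824468 = 0.932585.
Q̄ = (S_0/π) × [bracket] = (589/π) × 0.932585 = 174.8 W/m².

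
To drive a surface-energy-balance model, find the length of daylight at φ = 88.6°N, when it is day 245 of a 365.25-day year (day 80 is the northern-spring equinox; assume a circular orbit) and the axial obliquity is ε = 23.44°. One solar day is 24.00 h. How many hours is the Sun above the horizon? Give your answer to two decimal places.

24.00 h

Solar longitude: λ_s = 360° × (245 − 80)/365.25 = 162.628°.
sin δ = sin 23.44° × sin 162.628° = 0.11877, so δ = +6.821°.
Sunrise equation: cos H₀ = −tan φ · tan δ = -4.8943 ≤ −1, so the Sun never sets (polar day) and H₀ = π.
Daylight = 2H₀/(2π) × 24.00 h = (3.1416/π) × 24.00 = 24.00 h.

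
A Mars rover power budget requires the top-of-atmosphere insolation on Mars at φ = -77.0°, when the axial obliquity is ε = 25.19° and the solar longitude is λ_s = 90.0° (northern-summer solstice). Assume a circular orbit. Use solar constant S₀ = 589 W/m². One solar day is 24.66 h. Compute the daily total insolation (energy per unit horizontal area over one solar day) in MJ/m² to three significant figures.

Solar declination: sin δ = sin ε · sin λ_s = sin 25.19° × sin 90.0° = 0.42562, so δ = +25.190°.
cos H₀ = −tan(-77.0°) tan(+25.190°) = 2.0373 ≥ 1 ⇒ polar night, H₀ = 0 and Q̄ = 0.
Daily total = Q̄ × 24.66 h × 3600 s/h = 0.00 MJ/m².

0.00 MJ/m²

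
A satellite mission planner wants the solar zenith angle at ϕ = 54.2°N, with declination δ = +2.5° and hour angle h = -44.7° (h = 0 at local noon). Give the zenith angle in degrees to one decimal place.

θ_z = 63.2°

cos θ_z = sin ϕ sin δ + cos ϕ cos δ cos h = 0.035378 + 0.415392 = 0.450770.
θ_z = arccos(0.450770) = 63.2°.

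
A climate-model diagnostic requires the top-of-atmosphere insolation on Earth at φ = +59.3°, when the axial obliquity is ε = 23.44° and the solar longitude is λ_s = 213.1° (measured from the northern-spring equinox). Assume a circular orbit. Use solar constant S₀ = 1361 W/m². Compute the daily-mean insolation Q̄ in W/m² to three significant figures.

Solar declination: sin δ = sin ε · sin λ_s = sin 23.44° × sin 213.1° = -0.21723, so δ = -12.547°.
cos H₀ = −tan(+59.3°) tan(-12.547°) = 0.3748, H₀ = 1.1866 rad.
Bracket: H₀ sin φ sin δ + cos φ cos δ sin H₀ = 1.1866×0.85985×-0.21723 + 0.51054×0.97612×0.92710 = -0.221639 + 0.462019 = 0.240380.
Q̄ = (S₀/π) × [bracket] = (1361/π) × 0.240380 = 104.1 W/m².

Q̄ ≈ 104 W/m²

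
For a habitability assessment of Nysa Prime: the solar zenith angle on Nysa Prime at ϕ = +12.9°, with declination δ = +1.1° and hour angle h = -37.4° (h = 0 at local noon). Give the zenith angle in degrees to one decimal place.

cos θ_z = sin ϕ sin δ + cos ϕ cos δ cos h = 0.004286 + 0.774222 = 0.778508.
θ_z = arccos(0.778508) = 38.9°.

θ_z = 38.9°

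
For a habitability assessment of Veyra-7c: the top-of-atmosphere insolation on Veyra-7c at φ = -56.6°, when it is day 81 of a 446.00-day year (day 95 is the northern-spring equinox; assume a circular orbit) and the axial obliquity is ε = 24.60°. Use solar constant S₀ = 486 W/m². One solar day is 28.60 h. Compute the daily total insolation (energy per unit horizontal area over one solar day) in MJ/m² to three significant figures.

10.5 MJ/m²

Solar longitude: λ_s = 360° × (81 − 95)/446.00 = -11.300°, i.e. -11.300° + 360° = 348.700°.
sin δ = sin 24.60° × sin 348.700° = -0.08157, so δ = -4.679°.
cos H₀ = −tan(-56.6°) tan(-4.679°) = -0.1241, H₀ = 1.6952 rad.
Bracket: H₀ sin φ sin δ + cos φ cos δ sin H₀ = 1.6952×-0.83485×-0.08157 + 0.55048×0.99667×0.99227 = 0.115441 + 0.544406 = 0.659847.
Q̄ = (S₀/π) × [bracket] = (486/π) × 0.659847 = 102.08 W/m².
Daily total = Q̄ × 28.60 h × 3600 s/h = 102.08 × 28.60 × 3600 / 10⁶ = 10.51 MJ/m².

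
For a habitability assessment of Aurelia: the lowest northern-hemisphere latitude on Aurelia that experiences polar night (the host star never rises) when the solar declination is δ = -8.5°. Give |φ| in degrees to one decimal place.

|φ| = 81.5°

Polar night requires cos H₀ = −tan φ tan δ ≥ 1, i.e. tan φ tan δ ≤ −1.
The boundary is |tan φ| · |tan δ| = 1, so |φ| = 90° − |δ| = 90° − 8.5° = 81.5° in the northern hemisphere.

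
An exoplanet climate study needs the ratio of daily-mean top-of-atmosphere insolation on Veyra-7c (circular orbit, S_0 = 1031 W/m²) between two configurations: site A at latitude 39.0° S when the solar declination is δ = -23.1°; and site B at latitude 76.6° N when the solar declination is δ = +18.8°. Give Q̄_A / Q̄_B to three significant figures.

— Configuration A (ϕ=-39.0°):
cos h₀ = −tan(-39.0°) tan(-23.100°) = -0.3454, h₀ = 1.9235 rad.
Bracket: h₀ sin ϕ sin δ + cos ϕ cos δ sin h₀ = 1.9235×-0.62932×-0.39234 + 0.77715×0.91982×0.93845 = 0.474926 + 0.670840 = 1.145766.
Q̄ = (S_0/π) × [bracket] = (1031/π) × 1.145766 = 376.01 W/m².
— Configuration B (ϕ=+76.6°):
cos h₀ = −tan(+76.6°) tan(+18.800°) = -1.4290 ≤ −1 ⇒ polar day, h₀ = π.
Bracket: h₀ sin ϕ sin δ + cos ϕ cos δ sin h₀ = 3.1416×0.97278×0.32227 + 0.23175×0.94665×0.00000 = 0.984885 + 0.000000 = 0.984885.
Q̄ = (S_0/π) × [bracket] = (1031/π) × 0.984885 = 323.22 W/m².
Ratio Q̄_A / Q̄_B = 376.01 / 323.22 = 1.163.

Q̄_A / Q̄_B ≈ 1.16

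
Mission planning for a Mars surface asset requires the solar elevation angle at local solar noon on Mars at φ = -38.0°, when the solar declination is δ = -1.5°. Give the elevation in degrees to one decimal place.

53.5°

At local noon the hour angle is zero, so the zenith angle equals |φ − δ| = |-38.0° − (-1.500°)| = 36.500°.
Elevation = 90° − 36.500° = 53.5°.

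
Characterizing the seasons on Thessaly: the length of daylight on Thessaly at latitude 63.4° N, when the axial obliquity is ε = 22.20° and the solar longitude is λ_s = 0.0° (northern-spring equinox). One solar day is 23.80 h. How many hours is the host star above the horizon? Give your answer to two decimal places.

Solar declination: sin δ = sin ε · sin λ_s = sin 22.20° × sin 0.0° = 0.00000, so δ = +0.000°.
cos H₀ = −tan φ · tan δ = −tan(+63.4°) × tan(+0.000°) = -0.0000, so H₀ = 1.5708 rad = 90.00°.
Daylight = 2H₀/(2π) × 23.80 h = (1.5708/π) × 23.80 = 11.90 h.

11.90 h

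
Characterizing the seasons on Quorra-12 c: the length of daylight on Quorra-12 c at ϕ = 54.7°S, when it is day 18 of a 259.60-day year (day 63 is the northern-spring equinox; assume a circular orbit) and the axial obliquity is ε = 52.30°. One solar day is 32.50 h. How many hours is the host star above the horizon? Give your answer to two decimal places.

Solar longitude: L_s = 360° × (18 − 63)/259.60 = -62.404°, i.e. -62.404° + 360° = 297.596°.
sin δ = sin 52.30° × sin 297.596° = -0.70121, so δ = -44.524°.
Sunrise equation: cos h₀ = −tan ϕ · tan δ = -1.3891 ≤ −1, so the host star never sets (polar day) and h₀ = π.
Daylight = 2h₀/(2π) × 32.50 h = (3.1416/π) × 32.50 = 32.50 h.

32.50 h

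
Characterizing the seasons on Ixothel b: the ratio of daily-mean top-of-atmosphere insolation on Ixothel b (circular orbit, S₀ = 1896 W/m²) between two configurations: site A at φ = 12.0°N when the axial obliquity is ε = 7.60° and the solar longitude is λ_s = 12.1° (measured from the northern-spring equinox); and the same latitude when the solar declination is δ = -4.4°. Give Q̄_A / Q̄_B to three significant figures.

Q̄_A / Q̄_B ≈ 1.04

— Configuration A (φ=+12.0°):
Solar declination: sin δ = sin ε · sin λ_s = sin 7.60° × sin 12.1° = 0.02772, so δ = +1.589°.
cos H₀ = −tan(+12.0°) tan(+1.589°) = -0.0059, H₀ = 1.5767 rad.
Bracket: H₀ sin φ sin δ + cos φ cos δ sin H₀ = 1.5767×0.20791×0.02772 + 0.97815×0.99962×0.99998 = 0.009087 + 0.977759 = 0.986846.
Q̄ = (S₀/π) × [bracket] = (1896/π) × 0.986846 = 595.58 W/m².
— Configuration B (φ=+12.0°):
cos H₀ = −tan(+12.0°) tan(-4.400°) = 0.0164, H₀ = 1.5544 rad.
Bracket: H₀ sin φ sin δ + cos φ cos δ sin H₀ = 1.5544×0.20791×-0.07672 + 0.97815×0.99705×0.99987 = -0.024794 + 0.975138 = 0.950344.
Q̄ = (S₀/π) × [bracket] = (1896/π) × 0.950344 = 573.55 W/m².
Ratio Q̄_A / Q̄_B = 595.58 / 573.55 = 1.038.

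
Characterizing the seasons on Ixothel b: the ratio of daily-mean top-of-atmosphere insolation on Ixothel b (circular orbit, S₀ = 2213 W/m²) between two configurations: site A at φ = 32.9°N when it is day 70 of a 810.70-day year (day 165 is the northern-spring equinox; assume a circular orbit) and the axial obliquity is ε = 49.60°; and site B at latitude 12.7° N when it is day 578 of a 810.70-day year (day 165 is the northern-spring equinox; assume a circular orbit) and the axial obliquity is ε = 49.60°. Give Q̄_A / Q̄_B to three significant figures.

— Configuration A (φ=+32.9°):
Solar longitude: λ_s = 360° × (70 − 165)/810.70 = -42.186°, i.e. -42.186° + 360° = 317.814°.
sin δ = sin 49.60° × sin 317.814° = -0.51140, so δ = -30.757°.
cos H₀ = −tan(+32.9°) tan(-30.757°) = 0.3850, H₀ = 1.1756 rad.
Bracket: H₀ sin φ sin δ + cos φ cos δ sin H₀ = 1.1756×0.54317×-0.51140 + 0.83962×0.85934×0.92292 = -0.326555 + 0.665904 = 0.339349.
Q̄ = (S₀/π) × [bracket] = (2213/π) × 0.339349 = 239.04 W/m².
— Configuration B (φ=+12.7°):
Solar longitude: λ_s = 360° × (578 − 165)/810.70 = 183.397°.
sin δ = sin 49.60° × sin 183.397° = -0.04513, so δ = -2.586°.
cos H₀ = −tan(+12.7°) tan(-2.586°) = 0.0102, H₀ = 1.5606 rad.
Bracket: H₀ sin φ sin δ + cos φ cos δ sin H₀ = 1.5606×0.21985×-0.04513 + 0.97553×0.99898×0.99995 = -0.015484 + 0.974486 = 0.959002.
Q̄ = (S₀/π) × [bracket] = (2213/π) × 0.959002 = 675.54 W/m².
Ratio Q̄_A / Q̄_B = 239.04 / 675.54 = 0.3539.

Q̄_A / Q̄_B ≈ 0.354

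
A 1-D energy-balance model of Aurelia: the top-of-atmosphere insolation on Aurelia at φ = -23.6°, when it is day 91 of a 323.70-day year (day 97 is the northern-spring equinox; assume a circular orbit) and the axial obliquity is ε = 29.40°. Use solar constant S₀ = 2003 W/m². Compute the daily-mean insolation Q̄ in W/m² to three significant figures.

Q̄ ≈ 606 W/m²

Solar longitude: λ_s = 360° × (91 − 97)/323.70 = -6.673°, i.e. -6.673° + 360° = 353.327°.
sin δ = sin 29.40° × sin 353.327° = -0.05704, so δ = -3.270°.
cos H₀ = −tan(-23.6°) tan(-3.270°) = -0.0250, H₀ = 1.5958 rad.
Bracket: H₀ sin φ sin δ + cos φ cos δ sin H₀ = 1.5958×-0.40035×-0.05704 + 0.91636×0.99837×0.99969 = 0.036442 + 0.914583 = 0.951025.
Q̄ = (S₀/π) × [bracket] = (2003/π) × 0.951025 = 606.3 W/m².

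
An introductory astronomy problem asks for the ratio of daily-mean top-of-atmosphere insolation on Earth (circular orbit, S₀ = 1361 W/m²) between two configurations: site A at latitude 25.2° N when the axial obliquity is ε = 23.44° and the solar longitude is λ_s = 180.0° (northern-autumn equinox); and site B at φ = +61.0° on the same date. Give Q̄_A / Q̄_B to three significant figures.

— Configuration A (φ=+25.2°):
Solar declination: sin δ = sin ε · sin λ_s = sin 23.44° × sin 180.0° = 0.00000, so δ = +0.000°.
cos H₀ = −tan(+25.2°) tan(+0.000°) = -0.0000, H₀ = 1.5708 rad.
Bracket: H₀ sin φ sin δ + cos φ cos δ sin H₀ = 1.5708×0.42578×0.00000 + 0.90483×1.00000×1.00000 = 0.000000 + 0.904830 = 0.904830.
Q̄ = (S₀/π) × [bracket] = (1361/π) × 0.904830 = 391.99 W/m².
— Configuration B (φ=+61.0°):
cos H₀ = −tan(+61.0°) tan(+0.000°) = -0.0000, H₀ = 1.5708 rad.
Bracket: H₀ sin φ sin δ + cos φ cos δ sin H₀ = 1.5708×0.87462×0.00000 + 0.48481×1.00000×1.00000 = 0.000000 + 0.484810 = 0.484810.
Q̄ = (S₀/π) × [bracket] = (1361/π) × 0.484810 = 210.03 W/m².
Ratio Q̄_A / Q̄_B = 391.99 / 210.03 = 1.866.

Q̄_A / Q̄_B ≈ 1.87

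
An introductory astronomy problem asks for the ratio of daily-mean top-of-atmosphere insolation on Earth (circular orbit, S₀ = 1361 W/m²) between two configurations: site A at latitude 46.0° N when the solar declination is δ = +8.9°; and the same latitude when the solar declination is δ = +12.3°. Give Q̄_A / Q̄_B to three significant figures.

— Configuration A (φ=+46.0°):
cos H₀ = −tan(+46.0°) tan(+8.900°) = -0.1622, H₀ = 1.7337 rad.
Bracket: H₀ sin φ sin δ + cos φ cos δ sin H₀ = 1.7337×0.71934×0.15471 + 0.69466×0.98796×0.98676 = 0.192942 + 0.677210 = 0.870152.
Q̄ = (S₀/π) × [bracket] = (1361/π) × 0.870152 = 376.97 W/m².
— Configuration B (φ=+46.0°):
cos H₀ = −tan(+46.0°) tan(+12.300°) = -0.2258, H₀ = 1.7985 rad.
Bracket: H₀ sin φ sin δ + cos φ cos δ sin H₀ = 1.7985×0.71934×0.21303 + 0.69466×0.97705×0.97418 = 0.275604 + 0.661193 = 0.936797.
Q̄ = (S₀/π) × [bracket] = (1361/π) × 0.936797 = 405.84 W/m².
Ratio Q̄_A / Q̄_B = 376.97 / 405.84 = 0.9289.

Q̄_A / Q̄_B ≈ 0.929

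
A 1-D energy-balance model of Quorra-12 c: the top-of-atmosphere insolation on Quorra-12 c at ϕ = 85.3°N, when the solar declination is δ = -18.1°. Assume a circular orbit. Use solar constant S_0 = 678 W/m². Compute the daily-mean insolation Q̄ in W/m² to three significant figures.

cos h₀ = −tan(+85.3°) tan(-18.100°) = 3.9756 ≥ 1 ⇒ polar night, h₀ = 0 and Q̄ = 0.

Q̄ ≈ 0.00 W/m²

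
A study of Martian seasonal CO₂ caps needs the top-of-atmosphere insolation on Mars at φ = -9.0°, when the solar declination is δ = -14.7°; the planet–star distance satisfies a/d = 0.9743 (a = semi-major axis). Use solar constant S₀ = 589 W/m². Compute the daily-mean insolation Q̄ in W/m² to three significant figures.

cos H₀ = −tan(-9.0°) tan(-14.700°) = -0.0416, H₀ = 1.6124 rad.
Bracket: H₀ sin φ sin δ + cos φ cos δ sin H₀ = 1.6124×-0.15643×-0.25376 + 0.98769×0.96727×0.99914 = 0.064005 + 0.954541 = 1.018546.
Inverse-square distance factor (a/d)² = 0.9743² = 0.949260.
Q̄ = (S₀/π) × 0.949260 × [bracket] = (589/π) × 0.949260 × 1.018546 = 181.3 W/m².

Q̄ ≈ 181 W/m²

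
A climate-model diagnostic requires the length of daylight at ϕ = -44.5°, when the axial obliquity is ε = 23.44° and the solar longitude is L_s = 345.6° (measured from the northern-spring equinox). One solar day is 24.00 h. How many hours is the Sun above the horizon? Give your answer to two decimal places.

Solar declination: sin δ = sin ε · sin L_s = sin 23.44° × sin 345.6° = -0.09893, so δ = -5.677°.
cos h₀ = −tan ϕ · tan δ = −tan(-44.5°) × tan(-5.677°) = -0.0977, so h₀ = 1.6686 rad = 95.61°.
Daylight = 2h₀/(2π) × 24.00 h = (1.6686/π) × 24.00 = 12.75 h.

12.75 h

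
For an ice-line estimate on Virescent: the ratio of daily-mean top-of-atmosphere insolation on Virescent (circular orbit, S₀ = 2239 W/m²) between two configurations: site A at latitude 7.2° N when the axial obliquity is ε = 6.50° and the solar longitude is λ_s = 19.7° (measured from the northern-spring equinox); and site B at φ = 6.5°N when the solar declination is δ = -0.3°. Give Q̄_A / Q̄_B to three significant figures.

— Configuration A (φ=+7.2°):
Solar declination: sin δ = sin ε · sin λ_s = sin 6.50° × sin 19.7° = 0.03816, so δ = +2.187°.
cos H₀ = −tan(+7.2°) tan(+2.187°) = -0.0048, H₀ = 1.5756 rad.
Bracket: H₀ sin φ sin δ + cos φ cos δ sin H₀ = 1.5756×0.12533×0.03816 + 0.99211×0.99927×0.99999 = 0.007535 + 0.991376 = 0.998911.
Q̄ = (S₀/π) × [bracket] = (2239/π) × 0.998911 = 711.92 W/m².
— Configuration B (φ=+6.5°):
cos H₀ = −tan(+6.5°) tan(-0.300°) = 0.0006, H₀ = 1.5702 rad.
Bracket: H₀ sin φ sin δ + cos φ cos δ sin H₀ = 1.5702×0.11320×-0.00524 + 0.99357×0.99999×1.00000 = -0.000931 + 0.993560 = 0.992629.
Q̄ = (S₀/π) × [bracket] = (2239/π) × 0.992629 = 707.44 W/m².
Ratio Q̄_A / Q̄_B = 711.92 / 707.44 = 1.006.

Q̄_A / Q̄_B ≈ 1.01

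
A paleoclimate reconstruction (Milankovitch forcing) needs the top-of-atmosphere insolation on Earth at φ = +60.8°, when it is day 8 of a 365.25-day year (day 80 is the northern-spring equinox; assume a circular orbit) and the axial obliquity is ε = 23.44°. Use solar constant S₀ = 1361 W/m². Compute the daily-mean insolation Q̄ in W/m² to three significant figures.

Q̄ ≈ 26.8 W/m²

Solar longitude: λ_s = 360° × (8 − 80)/365.25 = -70.965°, i.e. -70.965° + 360° = 289.035°.
sin δ = sin 23.44° × sin 289.035° = -0.37604, so δ = -22.088°.
cos H₀ = −tan(+60.8°) tan(-22.088°) = 0.7261, H₀ = 0.7581 rad.
Bracket: H₀ sin φ sin δ + cos φ cos δ sin H₀ = 0.7581×0.87292×-0.37604 + 0.48786×0.92660×0.68755 = -0.248848 + 0.310808 = 0.061960.
Q̄ = (S₀/π) × [bracket] = (1361/π) × 0.061960 = 26.84 W/m².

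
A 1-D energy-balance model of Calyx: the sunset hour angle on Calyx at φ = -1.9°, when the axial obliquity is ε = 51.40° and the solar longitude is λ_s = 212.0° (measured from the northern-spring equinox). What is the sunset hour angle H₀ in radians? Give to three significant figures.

H₀ = 1.59 rad

Solar declination: sin δ = sin ε · sin λ_s = sin 51.40° × sin 212.0° = -0.41414, so δ = -24.465°.
cos H₀ = −tan φ · tan δ = −tan(-1.9°) × tan(-24.465°) = -0.0151, so H₀ = 1.5859 rad = 90.86°.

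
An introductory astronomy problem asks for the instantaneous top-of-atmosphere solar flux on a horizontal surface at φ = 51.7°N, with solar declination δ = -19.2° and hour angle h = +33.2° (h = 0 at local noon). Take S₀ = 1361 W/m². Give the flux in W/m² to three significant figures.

cos θ_z = sin φ sin δ + cos φ cos δ cos h = -0.258087 + 0.489762 = 0.231675.
Flux = S₀ · cos θ_z = 1361 × 0.231675 = 315.3 W/m².

315 W/m²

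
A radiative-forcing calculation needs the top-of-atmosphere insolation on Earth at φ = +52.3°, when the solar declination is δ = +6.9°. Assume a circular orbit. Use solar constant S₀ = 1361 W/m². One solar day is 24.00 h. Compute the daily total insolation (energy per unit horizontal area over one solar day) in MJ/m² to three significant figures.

28.6 MJ/m²

cos H₀ = −tan(+52.3°) tan(+6.900°) = -0.1566, H₀ = 1.7280 rad.
Bracket: H₀ sin φ sin δ + cos φ cos δ sin H₀ = 1.7280×0.79122×0.12014 + 0.61153×0.99276×0.98767 = 0.164259 + 0.599617 = 0.763876.
Q̄ = (S₀/π) × [bracket] = (1361/π) × 0.763876 = 330.93 W/m².
Daily total = Q̄ × 24.00 h × 3600 s/h = 330.93 × 24.00 × 3600 / 10⁶ = 28.59 MJ/m².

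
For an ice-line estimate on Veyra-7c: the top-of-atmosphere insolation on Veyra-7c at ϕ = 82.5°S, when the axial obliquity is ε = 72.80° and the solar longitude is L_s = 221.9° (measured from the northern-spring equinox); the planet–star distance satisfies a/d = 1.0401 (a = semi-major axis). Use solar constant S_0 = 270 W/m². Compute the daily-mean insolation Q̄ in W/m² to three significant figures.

Q̄ ≈ 185 W/m²

Solar declination: sin δ = sin ε · sin L_s = sin 72.80° × sin 221.9° = -0.63797, so δ = -39.640°.
cos h₀ = −tan(-82.5°) tan(-39.640°) = -6.2928 ≤ −1 ⇒ polar day, h₀ = π.
Bracket: h₀ sin ϕ sin δ + cos ϕ cos δ sin h₀ = 3.1416×-0.99144×-0.63797 + 0.13053×0.77006×0.00000 = 1.987090 + 0.000000 = 1.987090.
Inverse-square distance factor (a/d)² = 1.0401² = 1.081808.
Q̄ = (S_0/π) × 1.081808 × [bracket] = (270/π) × 1.081808 × 1.987090 = 184.7 W/m².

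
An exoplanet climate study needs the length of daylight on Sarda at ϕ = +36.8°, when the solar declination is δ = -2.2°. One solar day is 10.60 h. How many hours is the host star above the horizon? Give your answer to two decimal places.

cos h₀ = −tan ϕ · tan δ = −tan(+36.8°) × tan(-2.200°) = 0.0287, so h₀ = 1.5421 rad = 88.35°.
Daylight = 2h₀/(2π) × 10.60 h = (1.5421/π) × 10.60 = 5.20 h.

5.20 h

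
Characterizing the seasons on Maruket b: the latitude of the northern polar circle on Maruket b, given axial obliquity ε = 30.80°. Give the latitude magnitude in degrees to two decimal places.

59.20°

The polar circle is the lowest latitude that experiences at least one full rotation of continuous daylight at the northern-summer solstice; it lies at |φ| = 90° − ε = 90° − 30.80° = 59.20°.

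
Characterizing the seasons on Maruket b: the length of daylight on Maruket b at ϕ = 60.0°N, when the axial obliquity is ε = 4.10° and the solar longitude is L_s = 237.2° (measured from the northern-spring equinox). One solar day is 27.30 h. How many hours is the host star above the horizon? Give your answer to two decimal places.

12.74 h

Solar declination: sin δ = sin ε · sin L_s = sin 4.10° × sin 237.2° = -0.06010, so δ = -3.445°.
cos h₀ = −tan ϕ · tan δ = −tan(+60.0°) × tan(-3.445°) = 0.1043, so h₀ = 1.4663 rad = 84.01°.
Daylight = 2h₀/(2π) × 27.30 h = (1.4663/π) × 27.30 = 12.74 h.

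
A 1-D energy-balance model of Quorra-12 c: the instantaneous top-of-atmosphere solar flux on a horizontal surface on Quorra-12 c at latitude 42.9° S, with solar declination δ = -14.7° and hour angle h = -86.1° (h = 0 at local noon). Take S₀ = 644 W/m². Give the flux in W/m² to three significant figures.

142 W/m²

cos θ_z = sin φ sin δ + cos φ cos δ cos h = 0.172738 + 0.048193 = 0.220931.
Flux = S₀ · cos θ_z = 644 × 0.220931 = 142.3 W/m².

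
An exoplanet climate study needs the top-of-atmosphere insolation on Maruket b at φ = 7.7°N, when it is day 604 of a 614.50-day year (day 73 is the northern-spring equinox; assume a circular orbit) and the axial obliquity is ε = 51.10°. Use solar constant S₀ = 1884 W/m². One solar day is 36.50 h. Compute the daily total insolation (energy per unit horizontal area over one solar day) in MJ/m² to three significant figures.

53.8 MJ/m²

Solar longitude: λ_s = 360° × (604 − 73)/614.50 = 311.082°.
sin δ = sin 51.10° × sin 311.082° = -0.58661, so δ = -35.917°.
cos H₀ = −tan(+7.7°) tan(-35.917°) = 0.0979, H₀ = 1.4727 rad.
Bracket: H₀ sin φ sin δ + cos φ cos δ sin H₀ = 1.4727×0.13399×-0.58661 + 0.99098×0.80987×0.99519 = -0.115754 + 0.798705 = 0.682951.
Q̄ = (S₀/π) × [bracket] = (1884/π) × 0.682951 = 409.56 W/m².
Daily total = Q̄ × 36.50 h × 3600 s/h = 409.56 × 36.50 × 3600 / 10⁶ = 53.82 MJ/m².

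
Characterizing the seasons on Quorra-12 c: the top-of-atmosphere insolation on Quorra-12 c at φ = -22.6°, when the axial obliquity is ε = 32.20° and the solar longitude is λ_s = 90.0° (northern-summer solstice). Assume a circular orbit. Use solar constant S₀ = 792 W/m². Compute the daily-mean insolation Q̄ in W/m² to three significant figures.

Solar declination: sin δ = sin ε · sin λ_s = sin 32.20° × sin 90.0° = 0.53288, so δ = +32.200°.
cos H₀ = −tan(-22.6°) tan(+32.200°) = 0.2621, H₀ = 1.3056 rad.
Bracket: H₀ sin φ sin δ + cos φ cos δ sin H₀ = 1.3056×-0.38430×0.53288 + 0.92321×0.84619×0.96503 = -0.267368 + 0.753892 = 0.486524.
Q̄ = (S₀/π) × [bracket] = (792/π) × 0.486524 = 122.7 W/m².

Q̄ ≈ 123 W/m²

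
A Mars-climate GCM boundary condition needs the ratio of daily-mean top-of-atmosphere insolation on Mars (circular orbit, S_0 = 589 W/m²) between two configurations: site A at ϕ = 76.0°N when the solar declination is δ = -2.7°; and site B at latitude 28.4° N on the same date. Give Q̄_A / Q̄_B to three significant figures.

Q̄_A / Q̄_B ≈ 0.206

— Configuration A (ϕ=+76.0°):
cos h₀ = −tan(+76.0°) tan(-2.700°) = 0.1891, h₀ = 1.3805 rad.
Bracket: h₀ sin ϕ sin δ + cos ϕ cos δ sin h₀ = 1.3805×0.97030×-0.04711 + 0.24192×0.99889×0.98195 = -0.063104 + 0.237290 = 0.174186.
Q̄ = (S_0/π) × [bracket] = (589/π) × 0.174186 = 32.657 W/m².
— Configuration B (ϕ=+28.4°):
cos h₀ = −tan(+28.4°) tan(-2.700°) = 0.0255, h₀ = 1.5453 rad.
Bracket: h₀ sin ϕ sin δ + cos ϕ cos δ sin h₀ = 1.5453×0.47562×-0.04711 + 0.87965×0.99889×0.99967 = -0.034625 + 0.878384 = 0.843759.
Q̄ = (S_0/π) × [bracket] = (589/π) × 0.843759 = 158.19 W/m².
Ratio Q̄_A / Q̄_B = 32.657 / 158.19 = 0.2064.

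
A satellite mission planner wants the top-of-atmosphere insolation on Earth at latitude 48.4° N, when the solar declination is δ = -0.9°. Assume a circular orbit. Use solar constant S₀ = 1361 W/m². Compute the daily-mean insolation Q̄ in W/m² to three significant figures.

cos H₀ = −tan(+48.4°) tan(-0.900°) = 0.0177, H₀ = 1.5531 rad.
Bracket: H₀ sin φ sin δ + cos φ cos δ sin H₀ = 1.5531×0.74780×-0.01571 + 0.66393×0.99988×0.99984 = -0.018246 + 0.663744 = 0.645498.
Q̄ = (S₀/π) × [bracket] = (1361/π) × 0.645498 = 279.6 W/m².

Q̄ ≈ 280 W/m²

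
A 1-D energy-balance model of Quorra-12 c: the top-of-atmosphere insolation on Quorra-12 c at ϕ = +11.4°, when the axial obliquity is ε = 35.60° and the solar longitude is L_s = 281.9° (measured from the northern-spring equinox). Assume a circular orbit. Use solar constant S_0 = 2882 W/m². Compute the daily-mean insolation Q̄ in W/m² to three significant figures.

Q̄ ≈ 584 W/m²

Solar declination: sin δ = sin ε · sin L_s = sin 35.60° × sin 281.9° = -0.56961, so δ = -34.723°.
cos h₀ = −tan(+11.4°) tan(-34.723°) = 0.1397, h₀ = 1.4306 rad.
Bracket: h₀ sin ϕ sin δ + cos ϕ cos δ sin h₀ = 1.4306×0.19766×-0.56961 + 0.98027×0.82191×0.99019 = -0.161070 + 0.797790 = 0.636720.
Q̄ = (S_0/π) × [bracket] = (2882/π) × 0.636720 = 584.1 W/m².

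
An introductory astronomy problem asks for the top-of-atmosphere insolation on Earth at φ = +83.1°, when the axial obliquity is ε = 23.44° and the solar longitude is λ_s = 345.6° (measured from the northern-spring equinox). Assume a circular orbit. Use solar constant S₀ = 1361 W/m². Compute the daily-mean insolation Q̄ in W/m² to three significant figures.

Q̄ ≈ 3.72 W/m²

Solar declination: sin δ = sin ε · sin λ_s = sin 23.44° × sin 345.6° = -0.09893, so δ = -5.677°.
cos H₀ = −tan(+83.1°) tan(-5.677°) = 0.8215, H₀ = 0.6067 rad.
Bracket: H₀ sin φ sin δ + cos φ cos δ sin H₀ = 0.6067×0.99276×-0.09893 + 0.12014×0.99509×0.57019 = -0.059586 + 0.068166 = 0.008580.
Q̄ = (S₀/π) × [bracket] = (1361/π) × 0.008580 = 3.717 W/m².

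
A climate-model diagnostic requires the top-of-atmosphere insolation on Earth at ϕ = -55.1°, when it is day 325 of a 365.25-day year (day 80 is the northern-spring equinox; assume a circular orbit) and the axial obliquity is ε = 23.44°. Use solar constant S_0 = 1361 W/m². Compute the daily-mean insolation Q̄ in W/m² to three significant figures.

Solar longitude: L_s = 360° × (325 − 80)/365.25 = 241.478°.
sin δ = sin 23.44° × sin 241.478° = -0.34951, so δ = -20.457°.
cos h₀ = −tan(-55.1°) tan(-20.457°) = -0.5347, h₀ = 2.1350 rad.
Bracket: h₀ sin ϕ sin δ + cos ϕ cos δ sin h₀ = 2.1350×-0.82015×-0.34951 + 0.57215×0.93693×0.84502 = 0.611999 + 0.452985 = 1.064984.
Q̄ = (S_0/π) × [bracket] = (1361/π) × 1.064984 = 461.4 W/m².

Q̄ ≈ 461 W/m²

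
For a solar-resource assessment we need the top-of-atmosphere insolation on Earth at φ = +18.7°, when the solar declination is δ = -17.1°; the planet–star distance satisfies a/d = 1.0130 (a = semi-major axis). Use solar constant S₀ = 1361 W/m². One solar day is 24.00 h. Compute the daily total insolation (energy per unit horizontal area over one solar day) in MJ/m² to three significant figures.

29.3 MJ/m²

cos H₀ = −tan(+18.7°) tan(-17.100°) = 0.1041, H₀ = 1.4665 rad.
Bracket: H₀ sin φ sin δ + cos φ cos δ sin H₀ = 1.4665×0.32061×-0.29404 + 0.94721×0.95579×0.99456 = -0.138250 + 0.900409 = 0.762159.
Inverse-square distance factor (a/d)² = 1.0130² = 1.026169.
Q̄ = (S₀/π) × 1.026169 × [bracket] = (1361/π) × 1.026169 × 0.762159 = 338.82 W/m².
Daily total = Q̄ × 24.00 h × 3600 s/h = 338.82 × 24.00 × 3600 / 10⁶ = 29.27 MJ/m².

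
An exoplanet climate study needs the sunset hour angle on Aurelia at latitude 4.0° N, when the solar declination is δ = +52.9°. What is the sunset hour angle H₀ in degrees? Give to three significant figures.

cos H₀ = −tan φ · tan δ = −tan(+4.0°) × tan(+52.900°) = -0.0925, so H₀ = 1.6634 rad = 95.31°.

H₀ = 95.3°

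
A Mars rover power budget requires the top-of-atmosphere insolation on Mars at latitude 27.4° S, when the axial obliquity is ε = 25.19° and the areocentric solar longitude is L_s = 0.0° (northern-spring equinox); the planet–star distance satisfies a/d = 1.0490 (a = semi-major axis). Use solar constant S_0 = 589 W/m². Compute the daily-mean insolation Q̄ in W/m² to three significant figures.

sin δ = sin 25.19° × sin 0.0° = 0.00000, so δ = +0.000°.
cos h₀ = −tan(-27.4°) tan(+0.000°) = 0.0000, h₀ = 1.5708 rad.
Bracket: h₀ sin ϕ sin δ + cos ϕ cos δ sin h₀ = 1.5708×-0.46020×0.00000 + 0.88782×1.00000×1.00000 = -0.000000 + 0.887820 = 0.887820.
Inverse-square distance factor (a/d)² = 1.0490² = 1.100401.
Q̄ = (S_0/π) × 1.100401 × [bracket] = (589/π) × 1.100401 × 0.887820 = 183.2 W/m².

Q̄ ≈ 183 W/m²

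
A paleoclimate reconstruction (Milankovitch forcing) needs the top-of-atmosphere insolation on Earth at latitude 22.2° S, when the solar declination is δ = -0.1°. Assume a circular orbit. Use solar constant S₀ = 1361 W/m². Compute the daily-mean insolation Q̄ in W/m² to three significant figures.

Q̄ ≈ 402 W/m²

cos H₀ = −tan(-22.2°) tan(-0.100°) = -0.0007, H₀ = 1.5715 rad.
Bracket: H₀ sin φ sin δ + cos φ cos δ sin H₀ = 1.5715×-0.37784×-0.00175 + 0.92587×1.00000×1.00000 = 0.001039 + 0.925870 = 0.926909.
Q̄ = (S₀/π) × [bracket] = (1361/π) × 0.926909 = 401.6 W/m².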